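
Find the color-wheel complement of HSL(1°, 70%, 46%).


Complement = opposite side of color wheel = hue + 180°
H' = (1 + 180) mod 360 = 181°
S and L unchanged.
= HSL(181°, 70%, 46%)


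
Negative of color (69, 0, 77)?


Invert: (255-R, 255-G, 255-B)
R: 255-69 = 186
G: 255-0 = 255
B: 255-77 = 178
= RGB(186, 255, 178)


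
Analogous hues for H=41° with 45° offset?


Base hue: 41°
Left analog: (41 - 45) mod 360 = 356°
Right analog: (41 + 45) mod 360 = 86°
Analogous hues = 356° and 86°


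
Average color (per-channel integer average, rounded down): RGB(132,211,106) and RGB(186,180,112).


Midpoint: each channel = ⌊(C₁+C₂)/2⌋
R: ⌊(132+186)/2⌋ = 159
G: ⌊(211+180)/2⌋ = 195
B: ⌊(106+112)/2⌋ = 109
= RGB(159, 195, 109)


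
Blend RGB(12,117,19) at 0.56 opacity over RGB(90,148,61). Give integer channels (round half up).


C = α×F + (1-α)×B, with 1-α = 0.44
R: 0.56×12 + 0.44×90 = 6.72 + 39.60 = 46.32 → 46
G: 0.56×117 + 0.44×148 = 65.52 + 65.12 = 130.64 → 131
B: 0.56×19 + 0.44×61 = 10.64 + 26.84 = 37.48 → 37
= RGB(46, 131, 37)


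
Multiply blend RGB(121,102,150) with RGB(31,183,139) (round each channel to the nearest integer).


Multiply: C = A×B/255, rounded to nearest integer
R: 121×31/255 = 3751/255 ≈ 14.710 → 15
G: 102×183/255 = 18666/255 ≈ 73.200 → 73
B: 150×139/255 = 20850/255 ≈ 81.765 → 82
= RGB(15, 73, 82)


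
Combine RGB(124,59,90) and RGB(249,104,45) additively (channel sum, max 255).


Additive: each channel = min(255, C₁+C₂)
R: 124+249 = 373 → 255
G: 59+104 = 163 → 163
B: 90+45 = 135 → 135
= RGB(255, 163, 135)


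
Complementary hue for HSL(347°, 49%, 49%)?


Complement = opposite side of color wheel = hue + 180°
H' = (347 + 180) mod 360 = 167°
S and L unchanged.
= HSL(167°, 49%, 49%)


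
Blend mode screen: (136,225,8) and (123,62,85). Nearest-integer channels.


Screen: C = 255 - (255-A)×(255-B)/255, rounded to nearest integer
R: 255 - (255-136)×(255-123)/255 = 255 - 15708/255 ≈ 255 - 61.600 = 193.400 → 193
G: 255 - (255-225)×(255-62)/255 = 255 - 5790/255 ≈ 255 - 22.706 = 232.294 → 232
B: 255 - (255-8)×(255-85)/255 = 255 - 41990/255 ≈ 255 - 164.667 = 90.333 → 90
= RGB(193, 232, 90)


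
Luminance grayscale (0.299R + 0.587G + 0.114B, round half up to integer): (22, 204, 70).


Gray = 0.299×R + 0.587×G + 0.114×B
Gray = 0.299×22 + 0.587×204 + 0.114×70
Gray = 6.578 + 119.748 + 7.980
Gray = 134.306 → round half up → 134
Gray = 134


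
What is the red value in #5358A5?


Color: #5358A5
R = 53 = 83
G = 58 = 88
B = A5 = 165
Red = 83


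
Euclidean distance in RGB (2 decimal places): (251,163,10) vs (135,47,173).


d = √[(R₁-R₂)² + (G₁-G₂)² + (B₁-B₂)²]
d = √[(251-135)² + (163-47)² + (10-173)²]
d = √[13456 + 13456 + 26569]
d = √53481
d ≈ 231.26


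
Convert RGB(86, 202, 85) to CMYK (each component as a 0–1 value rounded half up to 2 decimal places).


R'=86/255≈0.3373, G'=202/255≈0.7922, B'=85/255≈0.3333
K = 1 - max(R',G',B') = 1 - 202/255 = 53/255 = 0.20784… → 0.21
(1-R'-K)/(1-K) simplifies to (max-R)/max with max = 202:
C = (202-86)/202 = 116/202 = 0.57425… → 0.57
M = (202-202)/202 = 0/202 = 0 → 0.00
Y = (202-85)/202 = 117/202 = 0.57920… → 0.58
= CMYK(0.57, 0.00, 0.58, 0.21)


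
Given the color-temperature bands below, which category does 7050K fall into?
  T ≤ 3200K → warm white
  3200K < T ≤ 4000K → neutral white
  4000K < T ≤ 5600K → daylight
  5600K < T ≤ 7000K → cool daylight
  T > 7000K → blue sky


Temperature: 7050K
7050K > 7000K → blue sky
Classification: blue sky


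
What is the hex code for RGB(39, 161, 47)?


R = 39 → 27 (hex)
G = 161 → A1 (hex)
B = 47 → 2F (hex)
Hex = #27A12F


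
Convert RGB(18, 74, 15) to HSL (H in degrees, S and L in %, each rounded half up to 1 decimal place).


Normalize: R'=18/255≈0.0706, G'=74/255≈0.2902, B'=15/255≈0.0588
Max=74/255, Min=15/255, Δ=Max-Min=59/255
L = (Max+Min)/2 = (74+15)/510 = 89/510 = 0.17450… → L = 17.5%
L ≤ 0.5 → S = Δ/(Max+Min) = 59/(74+15) = 59/89 = 0.66292… → S = 66.3%
(the 1/255 factors cancel in S and H, so raw channel differences can be used)
Max is G' → H = 60 × ((B-R)/Δ + 2) = 60 × ((15-18)/59 + 2)
  -3/59 + 2 = -0.0508… + 2 = 1.9491…
  H = 60 × 1.9491… = 116.949…° → H = 116.9°
= HSL(116.9°, 66.3%, 17.5%)


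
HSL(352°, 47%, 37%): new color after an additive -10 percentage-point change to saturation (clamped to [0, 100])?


Original S = 47%
Adjustment = -10 percentage points
New S = 47 + (-10) = 37
Clamp to [0, 100] → 37
= HSL(352°, 37%, 37%)


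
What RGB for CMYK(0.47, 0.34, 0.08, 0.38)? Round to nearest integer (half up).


R = 255 × (1-C) × (1-K) = 255 × 0.53 × 0.62 = 83.793 → 84
G = 255 × (1-M) × (1-K) = 255 × 0.66 × 0.62 = 104.346 → 104
B = 255 × (1-Y) × (1-K) = 255 × 0.92 × 0.62 = 145.452 → 145
= RGB(84, 104, 145)


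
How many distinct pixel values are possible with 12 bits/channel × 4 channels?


Total bits = 12 bits/channel × 4 channels = 48 bits
Distinct pixel values = 2^48
= 281,474,976,710,656 pixel values


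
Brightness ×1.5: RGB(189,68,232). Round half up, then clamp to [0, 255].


Multiply each channel by 1.5, round half up, clamp to [0, 255]
R: 189×1.5 = 283.5 → round → 284 → clamp → 255
G: 68×1.5 = 102
B: 232×1.5 = 348 → clamp → 255
= RGB(255, 102, 255)


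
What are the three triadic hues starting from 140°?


Triadic: equally spaced at 120° intervals
H1 = 140°
H2 = (140 + 120) mod 360 = 260°
H3 = (140 + 240) mod 360 = 20°
Triadic = 140°, 260°, 20°


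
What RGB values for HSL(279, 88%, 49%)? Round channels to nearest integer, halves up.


H=279°, S=0.88, L=0.49
C = (1-|2L-1|)×S = (1-|-0.02|)×0.88 = 0.8624
H' = H/60 = 279/60 ≈ 4.6500; X = C×(1-|H' mod 2 - 1|) = 0.56056
m = L - C/2 = 0.49 - 0.4312 = 0.0588
Sector ⌊H'⌋ = 4 → (R',G',B') = (0.56056, 0.0, 0.8624)
RGB = ((R'+m)×255, (G'+m)×255, (B'+m)×255) = (157.9368, 14.994, 234.906)
Round half up → RGB(158, 15, 235)


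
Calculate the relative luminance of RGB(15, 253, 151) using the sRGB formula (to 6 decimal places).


Linearize each channel (sRGB transfer function): c = v/255; c_lin = c/12.92 if c ≤ 0.04045, else ((c+0.055)/1.055)^2.4
  R: 15/255 ≈ 0.058824 > 0.04045 → ((0.058824+0.055)/1.055)^2.4 ≈ 0.004777
  G: 253/255 ≈ 0.992157 > 0.04045 → ((0.992157+0.055)/1.055)^2.4 ≈ 0.982251
  B: 151/255 ≈ 0.592157 > 0.04045 → ((0.592157+0.055)/1.055)^2.4 ≈ 0.309469
R_lin = 0.004777, G_lin = 0.982251, B_lin = 0.309469
L = 0.2126×R + 0.7152×G + 0.0722×B
L = 0.2126×0.004777 + 0.7152×0.982251 + 0.0722×0.309469
L ≈ 0.725865


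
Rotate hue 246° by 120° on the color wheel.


New hue = (H + rotation) mod 360
New hue = (246 + 120) mod 360
= 366 mod 360
= 6°


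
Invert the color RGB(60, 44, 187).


Invert: (255-R, 255-G, 255-B)
R: 255-60 = 195
G: 255-44 = 211
B: 255-187 = 68
= RGB(195, 211, 68)


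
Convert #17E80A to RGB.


17 → 23 (R)
E8 → 232 (G)
0A → 10 (B)
= RGB(23, 232, 10)


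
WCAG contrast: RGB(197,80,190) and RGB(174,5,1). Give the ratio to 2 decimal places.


Linearize each sRGB channel c=v/255: c/12.92 if c ≤ 0.04045 else ((c+0.055)/1.055)^2.4
L = 0.2126×R_lin + 0.7152×G_lin + 0.0722×B_lin
Color 1 (197,80,190):
  R=197: 197/255≈0.7725 > 0.04045 → ((0.7725+0.055)/1.055)^2.4 ≈ 0.55834
  G=80: 80/255≈0.3137 > 0.04045 → ((0.3137+0.055)/1.055)^2.4 ≈ 0.08022
  B=190: 190/255≈0.7451 > 0.04045 → ((0.7451+0.055)/1.055)^2.4 ≈ 0.51492
  L1 = 0.2126×0.55834 + 0.7152×0.08022 + 0.0722×0.51492 ≈ 0.21325
Color 2 (174,5,1):
  R=174: 174/255≈0.6824 > 0.04045 → ((0.6824+0.055)/1.055)^2.4 ≈ 0.42327
  G=5: 5/255≈0.0196 ≤ 0.04045 → 0.0196/12.92 ≈ 0.00152
  B=1: 1/255≈0.0039 ≤ 0.04045 → 0.0039/12.92 ≈ 0.00030
  L2 = 0.2126×0.42327 + 0.7152×0.00152 + 0.0722×0.00030 ≈ 0.09109
Lighter = 0.21325, Darker = 0.09109
Ratio = (L_lighter + 0.05) / (L_darker + 0.05)
Ratio = (0.21325 + 0.05) / (0.09109 + 0.05) = 0.26325 / 0.14109 ≈ 1.8658
Ratio ≈ 1.87:1


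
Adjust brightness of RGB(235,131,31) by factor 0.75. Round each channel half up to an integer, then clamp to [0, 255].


Multiply each channel by 0.75, round half up, clamp to [0, 255]
R: 235×0.75 = 176.25 → round → 176
G: 131×0.75 = 98.25 → round → 98
B: 31×0.75 = 23.25 → round → 23
= RGB(176, 98, 23)


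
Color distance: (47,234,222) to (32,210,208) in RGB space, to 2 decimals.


d = √[(R₁-R₂)² + (G₁-G₂)² + (B₁-B₂)²]
d = √[(47-32)² + (234-210)² + (222-208)²]
d = √[225 + 576 + 196]
d = √997
d ≈ 31.58


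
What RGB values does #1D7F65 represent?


1D → 29 (R)
7F → 127 (G)
65 → 101 (B)
= RGB(29, 127, 101)


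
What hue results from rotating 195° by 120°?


New hue = (H + rotation) mod 360
New hue = (195 + 120) mod 360
= 315 mod 360
= 315°


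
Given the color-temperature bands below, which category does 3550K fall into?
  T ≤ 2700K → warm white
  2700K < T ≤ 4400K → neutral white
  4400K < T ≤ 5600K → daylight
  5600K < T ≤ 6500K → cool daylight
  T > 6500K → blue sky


Temperature: 3550K
2700K < 3550K ≤ 4400K → neutral white
Classification: neutral white


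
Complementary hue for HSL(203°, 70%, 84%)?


Complement = opposite side of color wheel = hue + 180°
H' = (203 + 180) mod 360 = 23°
S and L unchanged.
= HSL(23°, 70%, 84%)


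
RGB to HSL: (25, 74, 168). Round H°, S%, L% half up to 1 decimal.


Normalize: R'=25/255≈0.0980, G'=74/255≈0.2902, B'=168/255≈0.6588
Max=168/255, Min=25/255, Δ=Max-Min=143/255
L = (Max+Min)/2 = (168+25)/510 = 193/510 = 0.37843… → L = 37.8%
L ≤ 0.5 → S = Δ/(Max+Min) = 143/(168+25) = 143/193 = 0.74093… → S = 74.1%
(the 1/255 factors cancel in S and H, so raw channel differences can be used)
Max is B' → H = 60 × ((R-G)/Δ + 4) = 60 × ((25-74)/143 + 4)
  -49/143 + 4 = -0.3426… + 4 = 3.6573…
  H = 60 × 3.6573… = 219.440…° → H = 219.4°
= HSL(219.4°, 74.1%, 37.8%)


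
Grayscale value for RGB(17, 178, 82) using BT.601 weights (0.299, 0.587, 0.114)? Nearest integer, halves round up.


Gray = 0.299×R + 0.587×G + 0.114×B
Gray = 0.299×17 + 0.587×178 + 0.114×82
Gray = 5.083 + 104.486 + 9.348
Gray = 118.917 → round half up → 119
Gray = 119


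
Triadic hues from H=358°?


Triadic: equally spaced at 120° intervals
H1 = 358°
H2 = (358 + 120) mod 360 = 118°
H3 = (358 + 240) mod 360 = 238°
Triadic = 358°, 118°, 238°


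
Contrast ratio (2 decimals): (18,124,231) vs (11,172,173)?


Linearize each sRGB channel c=v/255: c/12.92 if c ≤ 0.04045 else ((c+0.055)/1.055)^2.4
L = 0.2126×R_lin + 0.7152×G_lin + 0.0722×B_lin
Color 1 (18,124,231):
  R=18: 18/255≈0.0706 > 0.04045 → ((0.0706+0.055)/1.055)^2.4 ≈ 0.00605
  G=124: 124/255≈0.4863 > 0.04045 → ((0.4863+0.055)/1.055)^2.4 ≈ 0.20156
  B=231: 231/255≈0.9059 > 0.04045 → ((0.9059+0.055)/1.055)^2.4 ≈ 0.79910
  L1 = 0.2126×0.00605 + 0.7152×0.20156 + 0.0722×0.79910 ≈ 0.20313
Color 2 (11,172,173):
  R=11: 11/255≈0.0431 > 0.04045 → ((0.0431+0.055)/1.055)^2.4 ≈ 0.00335
  G=172: 172/255≈0.6745 > 0.04045 → ((0.6745+0.055)/1.055)^2.4 ≈ 0.41254
  B=173: 173/255≈0.6784 > 0.04045 → ((0.6784+0.055)/1.055)^2.4 ≈ 0.41789
  L2 = 0.2126×0.00335 + 0.7152×0.41254 + 0.0722×0.41789 ≈ 0.32593
Lighter = 0.32593, Darker = 0.20313
Ratio = (L_lighter + 0.05) / (L_darker + 0.05)
Ratio = (0.32593 + 0.05) / (0.20313 + 0.05) = 0.37593 / 0.25313 ≈ 1.4851
Ratio ≈ 1.49:1


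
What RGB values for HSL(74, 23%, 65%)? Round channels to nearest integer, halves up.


H=74°, S=0.23, L=0.65
C = (1-|2L-1|)×S = (1-|0.30|)×0.23 = 0.161
H' = H/60 = 74/60 ≈ 1.2333; X = C×(1-|H' mod 2 - 1|) ≈ 0.1234
m = L - C/2 = 0.65 - 0.0805 = 0.5695
Sector ⌊H'⌋ = 1 → (R',G',B') = (≈0.1234, 0.161, 0.0)
RGB = ((R'+m)×255, (G'+m)×255, (B'+m)×255) = (176.698, 186.2775, 145.2225)
Round half up → RGB(177, 186, 145)


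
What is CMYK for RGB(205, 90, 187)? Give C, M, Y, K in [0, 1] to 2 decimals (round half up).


R'=205/255≈0.8039, G'=90/255≈0.3529, B'=187/255≈0.7333
K = 1 - max(R',G',B') = 1 - 205/255 = 50/255 = 0.19607… → 0.20
(1-R'-K)/(1-K) simplifies to (max-R)/max with max = 205:
C = (205-205)/205 = 0/205 = 0 → 0.00
M = (205-90)/205 = 115/205 = 0.56097… → 0.56
Y = (205-187)/205 = 18/205 = 0.08780… → 0.09
= CMYK(0.00, 0.56, 0.09, 0.20)


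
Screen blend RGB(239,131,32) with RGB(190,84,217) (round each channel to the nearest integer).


Screen: C = 255 - (255-A)×(255-B)/255, rounded to nearest integer
R: 255 - (255-239)×(255-190)/255 = 255 - 1040/255 ≈ 255 - 4.078 = 250.922 → 251
G: 255 - (255-131)×(255-84)/255 = 255 - 21204/255 ≈ 255 - 83.153 = 171.847 → 172
B: 255 - (255-32)×(255-217)/255 = 255 - 8474/255 ≈ 255 - 33.231 = 221.769 → 222
= RGB(251, 172, 222)


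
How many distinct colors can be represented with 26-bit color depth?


Colors = 2^bits = 2^26
= 67,108,864 colors


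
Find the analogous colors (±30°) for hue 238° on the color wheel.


Base hue: 238°
Left analog: (238 - 30) mod 360 = 208°
Right analog: (238 + 30) mod 360 = 268°
Analogous hues = 208° and 268°


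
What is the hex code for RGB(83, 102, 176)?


R = 83 → 53 (hex)
G = 102 → 66 (hex)
B = 176 → B0 (hex)
Hex = #5366B0


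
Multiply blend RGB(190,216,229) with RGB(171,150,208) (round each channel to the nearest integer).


Multiply: C = A×B/255, rounded to nearest integer
R: 190×171/255 = 32490/255 ≈ 127.412 → 127
G: 216×150/255 = 32400/255 ≈ 127.059 → 127
B: 229×208/255 = 47632/255 ≈ 186.792 → 187
= RGB(127, 127, 187)


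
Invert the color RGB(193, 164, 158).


Invert: (255-R, 255-G, 255-B)
R: 255-193 = 62
G: 255-164 = 91
B: 255-158 = 97
= RGB(62, 91, 97)


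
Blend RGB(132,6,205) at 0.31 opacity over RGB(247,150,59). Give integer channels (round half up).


C = α×F + (1-α)×B, with 1-α = 0.69
R: 0.31×132 + 0.69×247 = 40.92 + 170.43 = 211.35 → 211
G: 0.31×6 + 0.69×150 = 1.86 + 103.50 = 105.36 → 105
B: 0.31×205 + 0.69×59 = 63.55 + 40.71 = 104.26 → 104
= RGB(211, 105, 104)


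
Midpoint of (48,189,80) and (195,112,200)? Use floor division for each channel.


Midpoint: each channel = ⌊(C₁+C₂)/2⌋
R: ⌊(48+195)/2⌋ = 121
G: ⌊(189+112)/2⌋ = 150
B: ⌊(80+200)/2⌋ = 140
= RGB(121, 150, 140)


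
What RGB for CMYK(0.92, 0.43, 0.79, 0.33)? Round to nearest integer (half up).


R = 255 × (1-C) × (1-K) = 255 × 0.08 × 0.67 = 13.668 → 14
G = 255 × (1-M) × (1-K) = 255 × 0.57 × 0.67 = 97.3845 → 97
B = 255 × (1-Y) × (1-K) = 255 × 0.21 × 0.67 = 35.8785 → 36
= RGB(14, 97, 36)


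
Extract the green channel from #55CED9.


Color: #55CED9
R = 55 = 85
G = CE = 206
B = D9 = 217
Green = 206


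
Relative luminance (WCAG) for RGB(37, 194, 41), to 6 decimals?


Linearize each channel (sRGB transfer function): c = v/255; c_lin = c/12.92 if c ≤ 0.04045, else ((c+0.055)/1.055)^2.4
  R: 37/255 ≈ 0.145098 > 0.04045 → ((0.145098+0.055)/1.055)^2.4 ≈ 0.018500
  G: 194/255 ≈ 0.760784 > 0.04045 → ((0.760784+0.055)/1.055)^2.4 ≈ 0.539479
  B: 41/255 ≈ 0.160784 > 0.04045 → ((0.160784+0.055)/1.055)^2.4 ≈ 0.022174
R_lin = 0.018500, G_lin = 0.539479, B_lin = 0.022174
L = 0.2126×R + 0.7152×G + 0.0722×B
L = 0.2126×0.018500 + 0.7152×0.539479 + 0.0722×0.022174
L ≈ 0.391370


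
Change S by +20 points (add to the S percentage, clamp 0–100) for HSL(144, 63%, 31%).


Original S = 63%
Adjustment = +20 percentage points
New S = 63 + (20) = 83
Clamp to [0, 100] → 83
= HSL(144°, 83%, 31%)


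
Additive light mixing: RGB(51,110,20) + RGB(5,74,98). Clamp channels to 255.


Additive: each channel = min(255, C₁+C₂)
R: 51+5 = 56 → 56
G: 110+74 = 184 → 184
B: 20+98 = 118 → 118
= RGB(56, 184, 118)


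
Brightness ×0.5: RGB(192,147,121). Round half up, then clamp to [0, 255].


Multiply each channel by 0.5, round half up, clamp to [0, 255]
R: 192×0.5 = 96
G: 147×0.5 = 73.5 → round → 74
B: 121×0.5 = 60.5 → round → 61
= RGB(96, 74, 61)


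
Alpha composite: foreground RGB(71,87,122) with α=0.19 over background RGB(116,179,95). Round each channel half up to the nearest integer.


C = α×F + (1-α)×B, with 1-α = 0.81
R: 0.19×71 + 0.81×116 = 13.49 + 93.96 = 107.45 → 107
G: 0.19×87 + 0.81×179 = 16.53 + 144.99 = 161.52 → 162
B: 0.19×122 + 0.81×95 = 23.18 + 76.95 = 100.13 → 100
= RGB(107, 162, 100)


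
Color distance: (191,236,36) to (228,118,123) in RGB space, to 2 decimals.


d = √[(R₁-R₂)² + (G₁-G₂)² + (B₁-B₂)²]
d = √[(191-228)² + (236-118)² + (36-123)²]
d = √[1369 + 13924 + 7569]
d = √22862
d ≈ 151.20


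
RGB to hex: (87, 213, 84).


R = 87 → 57 (hex)
G = 213 → D5 (hex)
B = 84 → 54 (hex)
Hex = #57D554


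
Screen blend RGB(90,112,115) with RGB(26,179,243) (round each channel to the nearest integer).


Screen: C = 255 - (255-A)×(255-B)/255, rounded to nearest integer
R: 255 - (255-90)×(255-26)/255 = 255 - 37785/255 ≈ 255 - 148.176 = 106.824 → 107
G: 255 - (255-112)×(255-179)/255 = 255 - 10868/255 ≈ 255 - 42.620 = 212.380 → 212
B: 255 - (255-115)×(255-243)/255 = 255 - 1680/255 ≈ 255 - 6.588 = 248.412 → 248
= RGB(107, 212, 248)


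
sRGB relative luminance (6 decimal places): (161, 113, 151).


Linearize each channel (sRGB transfer function): c = v/255; c_lin = c/12.92 if c ≤ 0.04045, else ((c+0.055)/1.055)^2.4
  R: 161/255 ≈ 0.631373 > 0.04045 → ((0.631373+0.055)/1.055)^2.4 ≈ 0.356400
  G: 113/255 ≈ 0.443137 > 0.04045 → ((0.443137+0.055)/1.055)^2.4 ≈ 0.165132
  B: 151/255 ≈ 0.592157 > 0.04045 → ((0.592157+0.055)/1.055)^2.4 ≈ 0.309469
R_lin = 0.356400, G_lin = 0.165132, B_lin = 0.309469
L = 0.2126×R + 0.7152×G + 0.0722×B
L = 0.2126×0.356400 + 0.7152×0.165132 + 0.0722×0.309469
L ≈ 0.216217


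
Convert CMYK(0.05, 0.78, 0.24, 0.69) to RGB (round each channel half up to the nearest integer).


R = 255 × (1-C) × (1-K) = 255 × 0.95 × 0.31 = 75.0975 → 75
G = 255 × (1-M) × (1-K) = 255 × 0.22 × 0.31 = 17.391 → 17
B = 255 × (1-Y) × (1-K) = 255 × 0.76 × 0.31 = 60.078 → 60
= RGB(75, 17, 60)


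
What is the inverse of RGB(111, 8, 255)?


Invert: (255-R, 255-G, 255-B)
R: 255-111 = 144
G: 255-8 = 247
B: 255-255 = 0
= RGB(144, 247, 0)


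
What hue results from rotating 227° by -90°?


New hue = (H + rotation) mod 360
New hue = (227 -90) mod 360
= 137 mod 360
= 137°


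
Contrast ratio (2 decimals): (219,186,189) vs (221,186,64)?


Linearize each sRGB channel c=v/255: c/12.92 if c ≤ 0.04045 else ((c+0.055)/1.055)^2.4
L = 0.2126×R_lin + 0.7152×G_lin + 0.0722×B_lin
Color 1 (219,186,189):
  R=219: 219/255≈0.8588 > 0.04045 → ((0.8588+0.055)/1.055)^2.4 ≈ 0.70838
  G=186: 186/255≈0.7294 > 0.04045 → ((0.7294+0.055)/1.055)^2.4 ≈ 0.49102
  B=189: 189/255≈0.7412 > 0.04045 → ((0.7412+0.055)/1.055)^2.4 ≈ 0.50888
  L1 = 0.2126×0.70838 + 0.7152×0.49102 + 0.0722×0.50888 ≈ 0.53852
Color 2 (221,186,64):
  R=221: 221/255≈0.8667 > 0.04045 → ((0.8667+0.055)/1.055)^2.4 ≈ 0.72306
  G=186: 186/255≈0.7294 > 0.04045 → ((0.7294+0.055)/1.055)^2.4 ≈ 0.49102
  B=64: 64/255≈0.2510 > 0.04045 → ((0.2510+0.055)/1.055)^2.4 ≈ 0.05127
  L2 = 0.2126×0.72306 + 0.7152×0.49102 + 0.0722×0.05127 ≈ 0.50860
Lighter = 0.53852, Darker = 0.50860
Ratio = (L_lighter + 0.05) / (L_darker + 0.05)
Ratio = (0.53852 + 0.05) / (0.50860 + 0.05) = 0.58852 / 0.55860 ≈ 1.0536
Ratio ≈ 1.05:1


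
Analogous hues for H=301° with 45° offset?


Base hue: 301°
Left analog: (301 - 45) mod 360 = 256°
Right analog: (301 + 45) mod 360 = 346°
Analogous hues = 256° and 346°


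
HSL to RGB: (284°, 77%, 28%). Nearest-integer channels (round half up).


H=284°, S=0.77, L=0.28
C = (1-|2L-1|)×S = (1-|-0.44|)×0.77 = 0.4312
H' = H/60 = 284/60 ≈ 4.7333; X = C×(1-|H' mod 2 - 1|) ≈ 0.3162
m = L - C/2 = 0.28 - 0.2156 = 0.0644
Sector ⌊H'⌋ = 4 → (R',G',B') = (≈0.3162, 0.0, 0.4312)
RGB = ((R'+m)×255, (G'+m)×255, (B'+m)×255) = (97.0564, 16.422, 126.378)
Round half up → RGB(97, 16, 126)


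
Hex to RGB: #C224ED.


C2 → 194 (R)
24 → 36 (G)
ED → 237 (B)
= RGB(194, 36, 237)


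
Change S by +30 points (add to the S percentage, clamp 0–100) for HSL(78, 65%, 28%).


Original S = 65%
Adjustment = +30 percentage points
New S = 65 + (30) = 95
Clamp to [0, 100] → 95
= HSL(78°, 95%, 28%)


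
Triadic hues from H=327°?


Triadic: equally spaced at 120° intervals
H1 = 327°
H2 = (327 + 120) mod 360 = 87°
H3 = (327 + 240) mod 360 = 207°
Triadic = 327°, 87°, 207°


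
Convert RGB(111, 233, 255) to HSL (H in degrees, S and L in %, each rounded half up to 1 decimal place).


Normalize: R'=111/255≈0.4353, G'=233/255≈0.9137, B'=255/255≈1.0000
Max=255/255, Min=111/255, Δ=Max-Min=144/255
L = (Max+Min)/2 = (255+111)/510 = 366/510 = 0.71764… → L = 71.8%
L > 0.5 → S = Δ/(2-Max-Min) = 144/(510-255-111) = 144/144 = 1 → S = 100.0%
(the 1/255 factors cancel in S and H, so raw channel differences can be used)
Max is B' → H = 60 × ((R-G)/Δ + 4) = 60 × ((111-233)/144 + 4)
  -122/144 + 4 = -0.8472… + 4 = 3.1527…
  H = 60 × 3.1527… = 189.166…° → H = 189.2°
= HSL(189.2°, 100.0%, 71.8%)


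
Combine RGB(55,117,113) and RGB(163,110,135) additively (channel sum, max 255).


Additive: each channel = min(255, C₁+C₂)
R: 55+163 = 218 → 218
G: 117+110 = 227 → 227
B: 113+135 = 248 → 248
= RGB(218, 227, 248)


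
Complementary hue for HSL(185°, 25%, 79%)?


Complement = opposite side of color wheel = hue + 180°
H' = (185 + 180) mod 360 = 5°
S and L unchanged.
= HSL(5°, 25%, 79%)


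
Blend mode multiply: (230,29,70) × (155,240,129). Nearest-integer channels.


Multiply: C = A×B/255, rounded to nearest integer
R: 230×155/255 = 35650/255 ≈ 139.804 → 140
G: 29×240/255 = 6960/255 ≈ 27.294 → 27
B: 70×129/255 = 9030/255 ≈ 35.412 → 35
= RGB(140, 27, 35)


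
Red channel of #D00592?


Color: #D00592
R = D0 = 208
G = 05 = 5
B = 92 = 146
Red = 208


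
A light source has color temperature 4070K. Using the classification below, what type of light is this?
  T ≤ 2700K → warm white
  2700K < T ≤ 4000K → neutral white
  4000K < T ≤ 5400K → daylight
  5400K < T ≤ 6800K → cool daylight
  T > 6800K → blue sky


Temperature: 4070K
4000K < 4070K ≤ 5400K → daylight
Classification: daylight


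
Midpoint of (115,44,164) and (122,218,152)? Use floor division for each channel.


Midpoint: each channel = ⌊(C₁+C₂)/2⌋
R: ⌊(115+122)/2⌋ = 118
G: ⌊(44+218)/2⌋ = 131
B: ⌊(164+152)/2⌋ = 158
= RGB(118, 131, 158)


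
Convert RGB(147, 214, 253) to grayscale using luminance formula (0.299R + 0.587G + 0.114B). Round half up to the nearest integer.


Gray = 0.299×R + 0.587×G + 0.114×B
Gray = 0.299×147 + 0.587×214 + 0.114×253
Gray = 43.953 + 125.618 + 28.842
Gray = 198.413 → round half up → 198
Gray = 198


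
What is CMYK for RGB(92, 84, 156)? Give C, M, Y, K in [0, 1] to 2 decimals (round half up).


R'=92/255≈0.3608, G'=84/255≈0.3294, B'=156/255≈0.6118
K = 1 - max(R',G',B') = 1 - 156/255 = 99/255 = 0.38823… → 0.39
(1-R'-K)/(1-K) simplifies to (max-R)/max with max = 156:
C = (156-92)/156 = 64/156 = 0.41025… → 0.41
M = (156-84)/156 = 72/156 = 0.46153… → 0.46
Y = (156-156)/156 = 0/156 = 0 → 0.00
= CMYK(0.41, 0.46, 0.00, 0.39)


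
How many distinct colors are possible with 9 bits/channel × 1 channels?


Total bits = 9 bits/channel × 1 channels = 9 bits
Distinct colors = 2^9
= 512 colors


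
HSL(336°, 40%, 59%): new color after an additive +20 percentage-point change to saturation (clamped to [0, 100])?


Original S = 40%
Adjustment = +20 percentage points
New S = 40 + (20) = 60
Clamp to [0, 100] → 60
= HSL(336°, 60%, 59%)


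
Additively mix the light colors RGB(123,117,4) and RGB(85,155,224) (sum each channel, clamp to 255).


Additive: each channel = min(255, C₁+C₂)
R: 123+85 = 208 → 208
G: 117+155 = 272 → 255
B: 4+224 = 228 → 228
= RGB(208, 255, 228)


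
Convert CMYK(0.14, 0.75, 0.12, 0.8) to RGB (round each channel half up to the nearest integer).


R = 255 × (1-C) × (1-K) = 255 × 0.86 × 0.20 = 43.86 → 44
G = 255 × (1-M) × (1-K) = 255 × 0.25 × 0.20 = 12.75 → 13
B = 255 × (1-Y) × (1-K) = 255 × 0.88 × 0.20 = 44.88 → 45
= RGB(44, 13, 45)


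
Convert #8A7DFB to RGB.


8A → 138 (R)
7D → 125 (G)
FB → 251 (B)
= RGB(138, 125, 251)


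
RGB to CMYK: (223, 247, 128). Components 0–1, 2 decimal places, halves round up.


R'=223/255≈0.8745, G'=247/255≈0.9686, B'=128/255≈0.5020
K = 1 - max(R',G',B') = 1 - 247/255 = 8/255 = 0.03137… → 0.03
(1-R'-K)/(1-K) simplifies to (max-R)/max with max = 247:
C = (247-223)/247 = 24/247 = 0.09716… → 0.10
M = (247-247)/247 = 0/247 = 0 → 0.00
Y = (247-128)/247 = 119/247 = 0.48178… → 0.48
= CMYK(0.10, 0.00, 0.48, 0.03)


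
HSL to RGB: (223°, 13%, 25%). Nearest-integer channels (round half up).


H=223°, S=0.13, L=0.25
C = (1-|2L-1|)×S = (1-|-0.50|)×0.13 = 0.065
H' = H/60 = 223/60 ≈ 3.7167; X = C×(1-|H' mod 2 - 1|) ≈ 0.0184
m = L - C/2 = 0.25 - 0.0325 = 0.2175
Sector ⌊H'⌋ = 3 → (R',G',B') = (0.0, ≈0.0184, 0.065)
RGB = ((R'+m)×255, (G'+m)×255, (B'+m)×255) = (55.4625, 60.15875, 72.0375)
Round half up → RGB(55, 60, 72)


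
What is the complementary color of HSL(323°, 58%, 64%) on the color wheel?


Complement = opposite side of color wheel = hue + 180°
H' = (323 + 180) mod 360 = 143°
S and L unchanged.
= HSL(143°, 58%, 64%)


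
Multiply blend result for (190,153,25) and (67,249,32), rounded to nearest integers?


Multiply: C = A×B/255, rounded to nearest integer
R: 190×67/255 = 12730/255 ≈ 49.922 → 50
G: 153×249/255 = 38097/255 ≈ 149.400 → 149
B: 25×32/255 = 800/255 ≈ 3.137 → 3
= RGB(50, 149, 3)


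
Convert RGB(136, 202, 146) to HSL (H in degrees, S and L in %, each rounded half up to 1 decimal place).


Normalize: R'=136/255≈0.5333, G'=202/255≈0.7922, B'=146/255≈0.5725
Max=202/255, Min=136/255, Δ=Max-Min=66/255
L = (Max+Min)/2 = (202+136)/510 = 338/510 = 0.66274… → L = 66.3%
L > 0.5 → S = Δ/(2-Max-Min) = 66/(510-202-136) = 66/172 = 0.38372… → S = 38.4%
(the 1/255 factors cancel in S and H, so raw channel differences can be used)
Max is G' → H = 60 × ((B-R)/Δ + 2) = 60 × ((146-136)/66 + 2)
  10/66 + 2 = 0.1515… + 2 = 2.1515…
  H = 60 × 2.1515… = 129.090…° → H = 129.1°
= HSL(129.1°, 38.4%, 66.3%)


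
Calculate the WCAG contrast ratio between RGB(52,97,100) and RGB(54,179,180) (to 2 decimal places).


Linearize each sRGB channel c=v/255: c/12.92 if c ≤ 0.04045 else ((c+0.055)/1.055)^2.4
L = 0.2126×R_lin + 0.7152×G_lin + 0.0722×B_lin
Color 1 (52,97,100):
  R=52: 52/255≈0.2039 > 0.04045 → ((0.2039+0.055)/1.055)^2.4 ≈ 0.03434
  G=97: 97/255≈0.3804 > 0.04045 → ((0.3804+0.055)/1.055)^2.4 ≈ 0.11954
  B=100: 100/255≈0.3922 > 0.04045 → ((0.3922+0.055)/1.055)^2.4 ≈ 0.12744
  L1 = 0.2126×0.03434 + 0.7152×0.11954 + 0.0722×0.12744 ≈ 0.10200
Color 2 (54,179,180):
  R=54: 54/255≈0.2118 > 0.04045 → ((0.2118+0.055)/1.055)^2.4 ≈ 0.03689
  G=179: 179/255≈0.7020 > 0.04045 → ((0.7020+0.055)/1.055)^2.4 ≈ 0.45079
  B=180: 180/255≈0.7059 > 0.04045 → ((0.7059+0.055)/1.055)^2.4 ≈ 0.45641
  L2 = 0.2126×0.03689 + 0.7152×0.45079 + 0.0722×0.45641 ≈ 0.36320
Lighter = 0.36320, Darker = 0.10200
Ratio = (L_lighter + 0.05) / (L_darker + 0.05)
Ratio = (0.36320 + 0.05) / (0.10200 + 0.05) = 0.41320 / 0.15200 ≈ 2.7185
Ratio ≈ 2.72:1


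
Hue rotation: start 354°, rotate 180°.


New hue = (H + rotation) mod 360
New hue = (354 + 180) mod 360
= 534 mod 360
= 174°


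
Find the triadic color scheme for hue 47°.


Triadic: equally spaced at 120° intervals
H1 = 47°
H2 = (47 + 120) mod 360 = 167°
H3 = (47 + 240) mod 360 = 287°
Triadic = 47°, 167°, 287°


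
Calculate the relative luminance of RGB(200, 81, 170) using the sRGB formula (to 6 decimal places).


Linearize each channel (sRGB transfer function): c = v/255; c_lin = c/12.92 if c ≤ 0.04045, else ((c+0.055)/1.055)^2.4
  R: 200/255 ≈ 0.784314 > 0.04045 → ((0.784314+0.055)/1.055)^2.4 ≈ 0.577580
  G: 81/255 ≈ 0.317647 > 0.04045 → ((0.317647+0.055)/1.055)^2.4 ≈ 0.082283
  B: 170/255 ≈ 0.666667 > 0.04045 → ((0.666667+0.055)/1.055)^2.4 ≈ 0.401978
R_lin = 0.577580, G_lin = 0.082283, B_lin = 0.401978
L = 0.2126×R + 0.7152×G + 0.0722×B
L = 0.2126×0.577580 + 0.7152×0.082283 + 0.0722×0.401978
L ≈ 0.210665


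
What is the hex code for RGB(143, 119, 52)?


R = 143 → 8F (hex)
G = 119 → 77 (hex)
B = 52 → 34 (hex)
Hex = #8F7734


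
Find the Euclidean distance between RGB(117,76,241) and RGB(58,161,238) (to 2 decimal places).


d = √[(R₁-R₂)² + (G₁-G₂)² + (B₁-B₂)²]
d = √[(117-58)² + (76-161)² + (241-238)²]
d = √[3481 + 7225 + 9]
d = √10715
d ≈ 103.51


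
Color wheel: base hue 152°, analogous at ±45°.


Base hue: 152°
Left analog: (152 - 45) mod 360 = 107°
Right analog: (152 + 45) mod 360 = 197°
Analogous hues = 107° and 197°


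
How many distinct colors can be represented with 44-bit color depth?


Colors = 2^bits = 2^44
= 17,592,186,044,416 colors


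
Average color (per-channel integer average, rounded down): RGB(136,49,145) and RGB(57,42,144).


Midpoint: each channel = ⌊(C₁+C₂)/2⌋
R: ⌊(136+57)/2⌋ = 96
G: ⌊(49+42)/2⌋ = 45
B: ⌊(145+144)/2⌋ = 144
= RGB(96, 45, 144)


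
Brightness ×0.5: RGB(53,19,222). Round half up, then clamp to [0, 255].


Multiply each channel by 0.5, round half up, clamp to [0, 255]
R: 53×0.5 = 26.5 → round → 27
G: 19×0.5 = 9.5 → round → 10
B: 222×0.5 = 111
= RGB(27, 10, 111)


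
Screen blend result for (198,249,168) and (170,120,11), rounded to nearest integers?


Screen: C = 255 - (255-A)×(255-B)/255, rounded to nearest integer
R: 255 - (255-198)×(255-170)/255 = 255 - 4845/255 ≈ 255 - 19.000 = 236.000 → 236
G: 255 - (255-249)×(255-120)/255 = 255 - 810/255 ≈ 255 - 3.176 = 251.824 → 252
B: 255 - (255-168)×(255-11)/255 = 255 - 21228/255 ≈ 255 - 83.247 = 171.753 → 172
= RGB(236, 252, 172)


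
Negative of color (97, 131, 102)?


Invert: (255-R, 255-G, 255-B)
R: 255-97 = 158
G: 255-131 = 124
B: 255-102 = 153
= RGB(158, 124, 153)


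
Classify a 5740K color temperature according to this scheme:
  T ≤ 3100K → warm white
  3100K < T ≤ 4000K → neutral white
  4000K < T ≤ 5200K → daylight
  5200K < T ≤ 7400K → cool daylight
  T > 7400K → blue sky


Temperature: 5740K
5200K < 5740K ≤ 7400K → cool daylight
Classification: cool daylight


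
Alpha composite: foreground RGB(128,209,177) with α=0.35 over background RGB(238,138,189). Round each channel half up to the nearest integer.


C = α×F + (1-α)×B, with 1-α = 0.65
R: 0.35×128 + 0.65×238 = 44.80 + 154.70 = 199.50 → 200
G: 0.35×209 + 0.65×138 = 73.15 + 89.70 = 162.85 → 163
B: 0.35×177 + 0.65×189 = 61.95 + 122.85 = 184.80 → 185
= RGB(200, 163, 185)


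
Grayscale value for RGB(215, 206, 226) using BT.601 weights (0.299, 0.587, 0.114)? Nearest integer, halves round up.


Gray = 0.299×R + 0.587×G + 0.114×B
Gray = 0.299×215 + 0.587×206 + 0.114×226
Gray = 64.285 + 120.922 + 25.764
Gray = 210.971 → round half up → 211
Gray = 211


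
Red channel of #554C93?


Color: #554C93
R = 55 = 85
G = 4C = 76
B = 93 = 147
Red = 85


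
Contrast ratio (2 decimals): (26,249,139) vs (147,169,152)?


Linearize each sRGB channel c=v/255: c/12.92 if c ≤ 0.04045 else ((c+0.055)/1.055)^2.4
L = 0.2126×R_lin + 0.7152×G_lin + 0.0722×B_lin
Color 1 (26,249,139):
  R=26: 26/255≈0.1020 > 0.04045 → ((0.1020+0.055)/1.055)^2.4 ≈ 0.01033
  G=249: 249/255≈0.9765 > 0.04045 → ((0.9765+0.055)/1.055)^2.4 ≈ 0.94731
  B=139: 139/255≈0.5451 > 0.04045 → ((0.5451+0.055)/1.055)^2.4 ≈ 0.25818
  L1 = 0.2126×0.01033 + 0.7152×0.94731 + 0.0722×0.25818 ≈ 0.69835
Color 2 (147,169,152):
  R=147: 147/255≈0.5765 > 0.04045 → ((0.5765+0.055)/1.055)^2.4 ≈ 0.29177
  G=169: 169/255≈0.6627 > 0.04045 → ((0.6627+0.055)/1.055)^2.4 ≈ 0.39676
  B=152: 152/255≈0.5961 > 0.04045 → ((0.5961+0.055)/1.055)^2.4 ≈ 0.31399
  L2 = 0.2126×0.29177 + 0.7152×0.39676 + 0.0722×0.31399 ≈ 0.36846
Lighter = 0.69835, Darker = 0.36846
Ratio = (L_lighter + 0.05) / (L_darker + 0.05)
Ratio = (0.69835 + 0.05) / (0.36846 + 0.05) = 0.74835 / 0.41846 ≈ 1.7883
Ratio ≈ 1.79:1


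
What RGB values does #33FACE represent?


33 → 51 (R)
FA → 250 (G)
CE → 206 (B)
= RGB(51, 250, 206)


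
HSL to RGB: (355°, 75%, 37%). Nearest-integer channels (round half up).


H=355°, S=0.75, L=0.37
C = (1-|2L-1|)×S = (1-|-0.26|)×0.75 = 0.555
H' = H/60 = 355/60 ≈ 5.9167; X = C×(1-|H' mod 2 - 1|) = 0.04625
m = L - C/2 = 0.37 - 0.2775 = 0.0925
Sector ⌊H'⌋ = 5 → (R',G',B') = (0.555, 0.0, 0.04625)
RGB = ((R'+m)×255, (G'+m)×255, (B'+m)×255) = (165.1125, 23.5875, 35.38125)
Round half up → RGB(165, 24, 35)


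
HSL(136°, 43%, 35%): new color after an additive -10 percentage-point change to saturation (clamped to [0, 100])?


Original S = 43%
Adjustment = -10 percentage points
New S = 43 + (-10) = 33
Clamp to [0, 100] → 33
= HSL(136°, 33%, 35%)


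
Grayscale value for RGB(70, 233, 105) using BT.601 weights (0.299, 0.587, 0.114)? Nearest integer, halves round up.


Gray = 0.299×R + 0.587×G + 0.114×B
Gray = 0.299×70 + 0.587×233 + 0.114×105
Gray = 20.930 + 136.771 + 11.970
Gray = 169.671 → round half up → 170
Gray = 170


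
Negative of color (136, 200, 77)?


Invert: (255-R, 255-G, 255-B)
R: 255-136 = 119
G: 255-200 = 55
B: 255-77 = 178
= RGB(119, 55, 178)


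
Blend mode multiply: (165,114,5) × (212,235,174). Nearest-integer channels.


Multiply: C = A×B/255, rounded to nearest integer
R: 165×212/255 = 34980/255 ≈ 137.176 → 137
G: 114×235/255 = 26790/255 ≈ 105.059 → 105
B: 5×174/255 = 870/255 ≈ 3.412 → 3
= RGB(137, 105, 3)


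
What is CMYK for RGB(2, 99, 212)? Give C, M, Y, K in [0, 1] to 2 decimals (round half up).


R'=2/255≈0.0078, G'=99/255≈0.3882, B'=212/255≈0.8314
K = 1 - max(R',G',B') = 1 - 212/255 = 43/255 = 0.16862… → 0.17
(1-R'-K)/(1-K) simplifies to (max-R)/max with max = 212:
C = (212-2)/212 = 210/212 = 0.99056… → 0.99
M = (212-99)/212 = 113/212 = 0.53301… → 0.53
Y = (212-212)/212 = 0/212 = 0 → 0.00
= CMYK(0.99, 0.53, 0.00, 0.17)


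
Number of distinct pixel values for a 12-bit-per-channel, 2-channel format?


Total bits = 12 bits/channel × 2 channels = 24 bits
Distinct pixel values = 2^24
= 16,777,216 pixel values


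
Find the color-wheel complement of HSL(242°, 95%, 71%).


Complement = opposite side of color wheel = hue + 180°
H' = (242 + 180) mod 360 = 62°
S and L unchanged.
= HSL(62°, 95%, 71%)


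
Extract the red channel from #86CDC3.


Color: #86CDC3
R = 86 = 134
G = CD = 205
B = C3 = 195
Red = 134


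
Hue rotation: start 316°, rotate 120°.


New hue = (H + rotation) mod 360
New hue = (316 + 120) mod 360
= 436 mod 360
= 76°


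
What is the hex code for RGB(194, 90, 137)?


R = 194 → C2 (hex)
G = 90 → 5A (hex)
B = 137 → 89 (hex)
Hex = #C25A89


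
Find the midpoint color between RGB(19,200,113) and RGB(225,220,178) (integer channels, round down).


Midpoint: each channel = ⌊(C₁+C₂)/2⌋
R: ⌊(19+225)/2⌋ = 122
G: ⌊(200+220)/2⌋ = 210
B: ⌊(113+178)/2⌋ = 145
= RGB(122, 210, 145)


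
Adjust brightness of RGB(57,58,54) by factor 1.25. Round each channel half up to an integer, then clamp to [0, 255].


Multiply each channel by 1.25, round half up, clamp to [0, 255]
R: 57×1.25 = 71.25 → round → 71
G: 58×1.25 = 72.5 → round → 73
B: 54×1.25 = 67.5 → round → 68
= RGB(71, 73, 68)


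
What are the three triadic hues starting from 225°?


Triadic: equally spaced at 120° intervals
H1 = 225°
H2 = (225 + 120) mod 360 = 345°
H3 = (225 + 240) mod 360 = 105°
Triadic = 225°, 345°, 105°


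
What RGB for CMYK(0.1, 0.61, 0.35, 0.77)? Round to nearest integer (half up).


R = 255 × (1-C) × (1-K) = 255 × 0.90 × 0.23 = 52.785 → 53
G = 255 × (1-M) × (1-K) = 255 × 0.39 × 0.23 = 22.8735 → 23
B = 255 × (1-Y) × (1-K) = 255 × 0.65 × 0.23 = 38.1225 → 38
= RGB(53, 23, 38)


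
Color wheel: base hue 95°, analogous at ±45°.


Base hue: 95°
Left analog: (95 - 45) mod 360 = 50°
Right analog: (95 + 45) mod 360 = 140°
Analogous hues = 50° and 140°


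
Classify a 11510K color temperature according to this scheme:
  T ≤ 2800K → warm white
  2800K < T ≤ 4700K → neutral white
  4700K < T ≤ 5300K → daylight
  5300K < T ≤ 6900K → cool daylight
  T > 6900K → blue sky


Temperature: 11510K
11510K > 6900K → blue sky
Classification: blue sky


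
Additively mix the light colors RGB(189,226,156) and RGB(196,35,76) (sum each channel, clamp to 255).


Additive: each channel = min(255, C₁+C₂)
R: 189+196 = 385 → 255
G: 226+35 = 261 → 255
B: 156+76 = 232 → 232
= RGB(255, 255, 232)


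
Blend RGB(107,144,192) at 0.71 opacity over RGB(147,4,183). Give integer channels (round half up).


C = α×F + (1-α)×B, with 1-α = 0.29
R: 0.71×107 + 0.29×147 = 75.97 + 42.63 = 118.60 → 119
G: 0.71×144 + 0.29×4 = 102.24 + 1.16 = 103.40 → 103
B: 0.71×192 + 0.29×183 = 136.32 + 53.07 = 189.39 → 189
= RGB(119, 103, 189)


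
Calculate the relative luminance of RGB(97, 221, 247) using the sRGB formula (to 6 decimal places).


Linearize each channel (sRGB transfer function): c = v/255; c_lin = c/12.92 if c ≤ 0.04045, else ((c+0.055)/1.055)^2.4
  R: 97/255 ≈ 0.380392 > 0.04045 → ((0.380392+0.055)/1.055)^2.4 ≈ 0.119538
  G: 221/255 ≈ 0.866667 > 0.04045 → ((0.866667+0.055)/1.055)^2.4 ≈ 0.723055
  B: 247/255 ≈ 0.968627 > 0.04045 → ((0.968627+0.055)/1.055)^2.4 ≈ 0.930111
R_lin = 0.119538, G_lin = 0.723055, B_lin = 0.930111
L = 0.2126×R + 0.7152×G + 0.0722×B
L = 0.2126×0.119538 + 0.7152×0.723055 + 0.0722×0.930111
L ≈ 0.609697


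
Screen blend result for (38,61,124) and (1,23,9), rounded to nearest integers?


Screen: C = 255 - (255-A)×(255-B)/255, rounded to nearest integer
R: 255 - (255-38)×(255-1)/255 = 255 - 55118/255 ≈ 255 - 216.149 = 38.851 → 39
G: 255 - (255-61)×(255-23)/255 = 255 - 45008/255 ≈ 255 - 176.502 = 78.498 → 78
B: 255 - (255-124)×(255-9)/255 = 255 - 32226/255 ≈ 255 - 126.376 = 128.624 → 129
= RGB(39, 78, 129)


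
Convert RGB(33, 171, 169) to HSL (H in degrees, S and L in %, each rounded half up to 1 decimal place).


Normalize: R'=33/255≈0.1294, G'=171/255≈0.6706, B'=169/255≈0.6627
Max=171/255, Min=33/255, Δ=Max-Min=138/255
L = (Max+Min)/2 = (171+33)/510 = 204/510 = 0.4 → L = 40.0%
L ≤ 0.5 → S = Δ/(Max+Min) = 138/(171+33) = 138/204 = 0.67647… → S = 67.6%
(the 1/255 factors cancel in S and H, so raw channel differences can be used)
Max is G' → H = 60 × ((B-R)/Δ + 2) = 60 × ((169-33)/138 + 2)
  136/138 + 2 = 0.9855… + 2 = 2.9855…
  H = 60 × 2.9855… = 179.130…° → H = 179.1°
= HSL(179.1°, 67.6%, 40.0%)


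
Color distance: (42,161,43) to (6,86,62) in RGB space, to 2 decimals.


d = √[(R₁-R₂)² + (G₁-G₂)² + (B₁-B₂)²]
d = √[(42-6)² + (161-86)² + (43-62)²]
d = √[1296 + 5625 + 361]
d = √7282
d ≈ 85.33


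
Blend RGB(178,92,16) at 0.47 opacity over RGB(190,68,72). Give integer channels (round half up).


C = α×F + (1-α)×B, with 1-α = 0.53
R: 0.47×178 + 0.53×190 = 83.66 + 100.70 = 184.36 → 184
G: 0.47×92 + 0.53×68 = 43.24 + 36.04 = 79.28 → 79
B: 0.47×16 + 0.53×72 = 7.52 + 38.16 = 45.68 → 46
= RGB(184, 79, 46)
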